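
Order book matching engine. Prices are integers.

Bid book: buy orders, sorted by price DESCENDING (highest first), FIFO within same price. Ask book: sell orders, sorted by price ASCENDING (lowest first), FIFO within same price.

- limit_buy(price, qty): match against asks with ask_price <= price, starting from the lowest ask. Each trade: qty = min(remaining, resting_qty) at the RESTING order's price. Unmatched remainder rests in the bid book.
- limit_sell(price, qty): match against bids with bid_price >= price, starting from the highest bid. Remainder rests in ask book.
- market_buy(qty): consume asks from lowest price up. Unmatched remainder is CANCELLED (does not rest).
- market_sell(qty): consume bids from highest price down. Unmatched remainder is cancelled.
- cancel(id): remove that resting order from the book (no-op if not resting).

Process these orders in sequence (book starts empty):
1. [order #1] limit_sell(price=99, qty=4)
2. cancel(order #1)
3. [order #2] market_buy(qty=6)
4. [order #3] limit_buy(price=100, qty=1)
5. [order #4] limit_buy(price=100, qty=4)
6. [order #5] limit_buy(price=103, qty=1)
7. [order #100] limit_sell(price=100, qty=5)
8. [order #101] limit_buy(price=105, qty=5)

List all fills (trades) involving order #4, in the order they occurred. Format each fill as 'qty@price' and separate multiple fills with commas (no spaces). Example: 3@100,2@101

Answer: 3@100

Derivation:
After op 1 [order #1] limit_sell(price=99, qty=4): fills=none; bids=[-] asks=[#1:4@99]
After op 2 cancel(order #1): fills=none; bids=[-] asks=[-]
After op 3 [order #2] market_buy(qty=6): fills=none; bids=[-] asks=[-]
After op 4 [order #3] limit_buy(price=100, qty=1): fills=none; bids=[#3:1@100] asks=[-]
After op 5 [order #4] limit_buy(price=100, qty=4): fills=none; bids=[#3:1@100 #4:4@100] asks=[-]
After op 6 [order #5] limit_buy(price=103, qty=1): fills=none; bids=[#5:1@103 #3:1@100 #4:4@100] asks=[-]
After op 7 [order #100] limit_sell(price=100, qty=5): fills=#5x#100:1@103 #3x#100:1@100 #4x#100:3@100; bids=[#4:1@100] asks=[-]
After op 8 [order #101] limit_buy(price=105, qty=5): fills=none; bids=[#101:5@105 #4:1@100] asks=[-]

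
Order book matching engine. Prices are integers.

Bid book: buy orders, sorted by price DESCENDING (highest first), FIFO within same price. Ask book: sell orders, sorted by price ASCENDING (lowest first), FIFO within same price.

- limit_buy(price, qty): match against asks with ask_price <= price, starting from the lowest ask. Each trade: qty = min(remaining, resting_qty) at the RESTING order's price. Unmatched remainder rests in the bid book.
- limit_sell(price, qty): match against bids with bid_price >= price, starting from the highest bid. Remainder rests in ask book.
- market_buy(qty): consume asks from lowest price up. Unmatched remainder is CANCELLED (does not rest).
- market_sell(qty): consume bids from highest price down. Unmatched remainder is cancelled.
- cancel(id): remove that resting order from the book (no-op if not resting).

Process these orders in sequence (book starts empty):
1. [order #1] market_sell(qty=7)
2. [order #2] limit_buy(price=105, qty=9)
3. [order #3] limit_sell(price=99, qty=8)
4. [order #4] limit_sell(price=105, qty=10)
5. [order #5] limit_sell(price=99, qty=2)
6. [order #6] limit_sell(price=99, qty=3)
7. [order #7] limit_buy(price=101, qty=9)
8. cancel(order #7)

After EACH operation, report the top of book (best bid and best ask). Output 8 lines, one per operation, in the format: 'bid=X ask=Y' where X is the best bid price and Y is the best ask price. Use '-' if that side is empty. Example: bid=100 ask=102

After op 1 [order #1] market_sell(qty=7): fills=none; bids=[-] asks=[-]
After op 2 [order #2] limit_buy(price=105, qty=9): fills=none; bids=[#2:9@105] asks=[-]
After op 3 [order #3] limit_sell(price=99, qty=8): fills=#2x#3:8@105; bids=[#2:1@105] asks=[-]
After op 4 [order #4] limit_sell(price=105, qty=10): fills=#2x#4:1@105; bids=[-] asks=[#4:9@105]
After op 5 [order #5] limit_sell(price=99, qty=2): fills=none; bids=[-] asks=[#5:2@99 #4:9@105]
After op 6 [order #6] limit_sell(price=99, qty=3): fills=none; bids=[-] asks=[#5:2@99 #6:3@99 #4:9@105]
After op 7 [order #7] limit_buy(price=101, qty=9): fills=#7x#5:2@99 #7x#6:3@99; bids=[#7:4@101] asks=[#4:9@105]
After op 8 cancel(order #7): fills=none; bids=[-] asks=[#4:9@105]

Answer: bid=- ask=-
bid=105 ask=-
bid=105 ask=-
bid=- ask=105
bid=- ask=99
bid=- ask=99
bid=101 ask=105
bid=- ask=105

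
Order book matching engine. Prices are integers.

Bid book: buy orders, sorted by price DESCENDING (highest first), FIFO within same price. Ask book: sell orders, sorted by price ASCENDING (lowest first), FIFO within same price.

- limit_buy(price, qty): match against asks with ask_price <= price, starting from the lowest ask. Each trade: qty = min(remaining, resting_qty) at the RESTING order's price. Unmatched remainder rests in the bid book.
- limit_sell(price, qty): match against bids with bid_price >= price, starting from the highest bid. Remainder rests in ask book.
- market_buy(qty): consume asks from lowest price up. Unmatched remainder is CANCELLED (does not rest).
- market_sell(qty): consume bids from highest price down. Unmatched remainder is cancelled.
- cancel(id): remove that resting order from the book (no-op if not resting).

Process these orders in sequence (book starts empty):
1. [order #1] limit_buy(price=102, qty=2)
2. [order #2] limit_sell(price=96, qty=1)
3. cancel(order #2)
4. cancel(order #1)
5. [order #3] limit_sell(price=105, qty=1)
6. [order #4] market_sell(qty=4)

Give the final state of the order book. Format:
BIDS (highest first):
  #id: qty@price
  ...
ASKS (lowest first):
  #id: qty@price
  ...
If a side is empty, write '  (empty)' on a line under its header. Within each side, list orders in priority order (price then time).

Answer: BIDS (highest first):
  (empty)
ASKS (lowest first):
  #3: 1@105

Derivation:
After op 1 [order #1] limit_buy(price=102, qty=2): fills=none; bids=[#1:2@102] asks=[-]
After op 2 [order #2] limit_sell(price=96, qty=1): fills=#1x#2:1@102; bids=[#1:1@102] asks=[-]
After op 3 cancel(order #2): fills=none; bids=[#1:1@102] asks=[-]
After op 4 cancel(order #1): fills=none; bids=[-] asks=[-]
After op 5 [order #3] limit_sell(price=105, qty=1): fills=none; bids=[-] asks=[#3:1@105]
After op 6 [order #4] market_sell(qty=4): fills=none; bids=[-] asks=[#3:1@105]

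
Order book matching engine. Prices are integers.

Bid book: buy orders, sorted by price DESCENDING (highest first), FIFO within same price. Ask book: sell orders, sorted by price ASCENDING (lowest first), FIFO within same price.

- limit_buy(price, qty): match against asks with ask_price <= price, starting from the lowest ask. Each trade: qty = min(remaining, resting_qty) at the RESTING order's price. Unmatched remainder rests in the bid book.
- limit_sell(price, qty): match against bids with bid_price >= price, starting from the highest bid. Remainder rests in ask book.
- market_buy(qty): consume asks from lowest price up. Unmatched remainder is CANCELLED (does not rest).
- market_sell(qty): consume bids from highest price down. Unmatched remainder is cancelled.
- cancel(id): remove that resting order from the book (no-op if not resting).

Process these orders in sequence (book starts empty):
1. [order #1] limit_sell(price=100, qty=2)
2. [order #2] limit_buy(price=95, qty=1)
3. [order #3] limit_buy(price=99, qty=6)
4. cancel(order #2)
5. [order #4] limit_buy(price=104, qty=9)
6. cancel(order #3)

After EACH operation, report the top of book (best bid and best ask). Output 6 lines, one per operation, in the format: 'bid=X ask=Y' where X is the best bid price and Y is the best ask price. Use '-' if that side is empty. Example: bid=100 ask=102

Answer: bid=- ask=100
bid=95 ask=100
bid=99 ask=100
bid=99 ask=100
bid=104 ask=-
bid=104 ask=-

Derivation:
After op 1 [order #1] limit_sell(price=100, qty=2): fills=none; bids=[-] asks=[#1:2@100]
After op 2 [order #2] limit_buy(price=95, qty=1): fills=none; bids=[#2:1@95] asks=[#1:2@100]
After op 3 [order #3] limit_buy(price=99, qty=6): fills=none; bids=[#3:6@99 #2:1@95] asks=[#1:2@100]
After op 4 cancel(order #2): fills=none; bids=[#3:6@99] asks=[#1:2@100]
After op 5 [order #4] limit_buy(price=104, qty=9): fills=#4x#1:2@100; bids=[#4:7@104 #3:6@99] asks=[-]
After op 6 cancel(order #3): fills=none; bids=[#4:7@104] asks=[-]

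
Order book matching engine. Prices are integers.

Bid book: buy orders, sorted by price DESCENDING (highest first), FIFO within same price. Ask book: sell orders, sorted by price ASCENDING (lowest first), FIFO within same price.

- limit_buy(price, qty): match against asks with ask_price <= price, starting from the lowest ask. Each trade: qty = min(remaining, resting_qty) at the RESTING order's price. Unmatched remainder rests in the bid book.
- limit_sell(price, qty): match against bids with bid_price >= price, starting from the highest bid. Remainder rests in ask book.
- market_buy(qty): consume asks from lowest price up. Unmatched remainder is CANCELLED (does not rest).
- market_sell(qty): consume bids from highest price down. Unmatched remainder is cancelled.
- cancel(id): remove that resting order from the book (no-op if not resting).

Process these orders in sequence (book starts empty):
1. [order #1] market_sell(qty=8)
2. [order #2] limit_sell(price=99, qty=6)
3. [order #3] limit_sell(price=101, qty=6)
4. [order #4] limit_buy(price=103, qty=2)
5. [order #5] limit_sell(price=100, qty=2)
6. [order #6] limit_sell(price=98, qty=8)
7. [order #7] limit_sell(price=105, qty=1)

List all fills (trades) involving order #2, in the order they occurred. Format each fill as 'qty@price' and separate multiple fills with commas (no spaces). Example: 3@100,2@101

After op 1 [order #1] market_sell(qty=8): fills=none; bids=[-] asks=[-]
After op 2 [order #2] limit_sell(price=99, qty=6): fills=none; bids=[-] asks=[#2:6@99]
After op 3 [order #3] limit_sell(price=101, qty=6): fills=none; bids=[-] asks=[#2:6@99 #3:6@101]
After op 4 [order #4] limit_buy(price=103, qty=2): fills=#4x#2:2@99; bids=[-] asks=[#2:4@99 #3:6@101]
After op 5 [order #5] limit_sell(price=100, qty=2): fills=none; bids=[-] asks=[#2:4@99 #5:2@100 #3:6@101]
After op 6 [order #6] limit_sell(price=98, qty=8): fills=none; bids=[-] asks=[#6:8@98 #2:4@99 #5:2@100 #3:6@101]
After op 7 [order #7] limit_sell(price=105, qty=1): fills=none; bids=[-] asks=[#6:8@98 #2:4@99 #5:2@100 #3:6@101 #7:1@105]

Answer: 2@99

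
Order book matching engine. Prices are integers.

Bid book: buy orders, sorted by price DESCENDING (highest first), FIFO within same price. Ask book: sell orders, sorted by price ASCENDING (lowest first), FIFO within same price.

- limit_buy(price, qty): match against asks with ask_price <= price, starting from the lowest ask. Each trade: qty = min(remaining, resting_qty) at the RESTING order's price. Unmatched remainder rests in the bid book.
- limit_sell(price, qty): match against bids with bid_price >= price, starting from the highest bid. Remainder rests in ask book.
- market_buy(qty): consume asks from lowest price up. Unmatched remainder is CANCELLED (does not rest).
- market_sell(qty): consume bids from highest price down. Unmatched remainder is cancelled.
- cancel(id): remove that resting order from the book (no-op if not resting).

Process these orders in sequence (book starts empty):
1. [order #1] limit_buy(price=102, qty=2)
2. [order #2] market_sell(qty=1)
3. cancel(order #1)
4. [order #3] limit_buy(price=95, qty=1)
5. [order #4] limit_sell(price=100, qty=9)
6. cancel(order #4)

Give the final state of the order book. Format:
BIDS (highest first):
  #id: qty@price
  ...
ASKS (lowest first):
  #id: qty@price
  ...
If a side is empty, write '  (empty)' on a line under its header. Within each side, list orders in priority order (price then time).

Answer: BIDS (highest first):
  #3: 1@95
ASKS (lowest first):
  (empty)

Derivation:
After op 1 [order #1] limit_buy(price=102, qty=2): fills=none; bids=[#1:2@102] asks=[-]
After op 2 [order #2] market_sell(qty=1): fills=#1x#2:1@102; bids=[#1:1@102] asks=[-]
After op 3 cancel(order #1): fills=none; bids=[-] asks=[-]
After op 4 [order #3] limit_buy(price=95, qty=1): fills=none; bids=[#3:1@95] asks=[-]
After op 5 [order #4] limit_sell(price=100, qty=9): fills=none; bids=[#3:1@95] asks=[#4:9@100]
After op 6 cancel(order #4): fills=none; bids=[#3:1@95] asks=[-]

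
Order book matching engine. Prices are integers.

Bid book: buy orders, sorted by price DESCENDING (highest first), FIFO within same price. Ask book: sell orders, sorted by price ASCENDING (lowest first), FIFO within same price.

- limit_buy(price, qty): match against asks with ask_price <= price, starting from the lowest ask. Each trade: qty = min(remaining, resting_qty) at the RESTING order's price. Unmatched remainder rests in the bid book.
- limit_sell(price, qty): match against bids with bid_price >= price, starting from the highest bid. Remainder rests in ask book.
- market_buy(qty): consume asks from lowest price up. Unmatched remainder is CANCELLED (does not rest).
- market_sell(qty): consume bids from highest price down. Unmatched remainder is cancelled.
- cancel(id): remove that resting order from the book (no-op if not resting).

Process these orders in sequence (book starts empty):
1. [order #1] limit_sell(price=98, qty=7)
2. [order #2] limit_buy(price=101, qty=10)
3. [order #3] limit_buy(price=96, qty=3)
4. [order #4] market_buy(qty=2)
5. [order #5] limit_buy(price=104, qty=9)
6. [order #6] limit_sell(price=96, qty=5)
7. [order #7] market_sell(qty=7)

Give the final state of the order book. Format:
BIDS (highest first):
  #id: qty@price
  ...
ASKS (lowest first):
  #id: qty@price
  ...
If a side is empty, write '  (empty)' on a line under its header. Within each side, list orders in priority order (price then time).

Answer: BIDS (highest first):
  #3: 3@96
ASKS (lowest first):
  (empty)

Derivation:
After op 1 [order #1] limit_sell(price=98, qty=7): fills=none; bids=[-] asks=[#1:7@98]
After op 2 [order #2] limit_buy(price=101, qty=10): fills=#2x#1:7@98; bids=[#2:3@101] asks=[-]
After op 3 [order #3] limit_buy(price=96, qty=3): fills=none; bids=[#2:3@101 #3:3@96] asks=[-]
After op 4 [order #4] market_buy(qty=2): fills=none; bids=[#2:3@101 #3:3@96] asks=[-]
After op 5 [order #5] limit_buy(price=104, qty=9): fills=none; bids=[#5:9@104 #2:3@101 #3:3@96] asks=[-]
After op 6 [order #6] limit_sell(price=96, qty=5): fills=#5x#6:5@104; bids=[#5:4@104 #2:3@101 #3:3@96] asks=[-]
After op 7 [order #7] market_sell(qty=7): fills=#5x#7:4@104 #2x#7:3@101; bids=[#3:3@96] asks=[-]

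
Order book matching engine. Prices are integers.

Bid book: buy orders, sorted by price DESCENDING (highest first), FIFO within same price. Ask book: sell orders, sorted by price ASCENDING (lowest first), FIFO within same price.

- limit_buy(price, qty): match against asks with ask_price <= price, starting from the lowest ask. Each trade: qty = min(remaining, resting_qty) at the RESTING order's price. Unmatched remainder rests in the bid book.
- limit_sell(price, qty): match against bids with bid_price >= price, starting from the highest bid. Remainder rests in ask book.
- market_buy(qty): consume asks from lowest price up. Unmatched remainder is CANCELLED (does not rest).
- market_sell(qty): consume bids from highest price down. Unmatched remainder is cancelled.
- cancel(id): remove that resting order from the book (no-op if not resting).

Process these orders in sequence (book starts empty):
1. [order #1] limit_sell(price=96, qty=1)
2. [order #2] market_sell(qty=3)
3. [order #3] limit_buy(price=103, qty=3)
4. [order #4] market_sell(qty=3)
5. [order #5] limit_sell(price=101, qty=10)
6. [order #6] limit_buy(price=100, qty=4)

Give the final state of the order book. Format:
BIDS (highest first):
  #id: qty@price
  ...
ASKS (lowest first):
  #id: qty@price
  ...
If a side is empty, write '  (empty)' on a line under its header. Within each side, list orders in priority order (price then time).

After op 1 [order #1] limit_sell(price=96, qty=1): fills=none; bids=[-] asks=[#1:1@96]
After op 2 [order #2] market_sell(qty=3): fills=none; bids=[-] asks=[#1:1@96]
After op 3 [order #3] limit_buy(price=103, qty=3): fills=#3x#1:1@96; bids=[#3:2@103] asks=[-]
After op 4 [order #4] market_sell(qty=3): fills=#3x#4:2@103; bids=[-] asks=[-]
After op 5 [order #5] limit_sell(price=101, qty=10): fills=none; bids=[-] asks=[#5:10@101]
After op 6 [order #6] limit_buy(price=100, qty=4): fills=none; bids=[#6:4@100] asks=[#5:10@101]

Answer: BIDS (highest first):
  #6: 4@100
ASKS (lowest first):
  #5: 10@101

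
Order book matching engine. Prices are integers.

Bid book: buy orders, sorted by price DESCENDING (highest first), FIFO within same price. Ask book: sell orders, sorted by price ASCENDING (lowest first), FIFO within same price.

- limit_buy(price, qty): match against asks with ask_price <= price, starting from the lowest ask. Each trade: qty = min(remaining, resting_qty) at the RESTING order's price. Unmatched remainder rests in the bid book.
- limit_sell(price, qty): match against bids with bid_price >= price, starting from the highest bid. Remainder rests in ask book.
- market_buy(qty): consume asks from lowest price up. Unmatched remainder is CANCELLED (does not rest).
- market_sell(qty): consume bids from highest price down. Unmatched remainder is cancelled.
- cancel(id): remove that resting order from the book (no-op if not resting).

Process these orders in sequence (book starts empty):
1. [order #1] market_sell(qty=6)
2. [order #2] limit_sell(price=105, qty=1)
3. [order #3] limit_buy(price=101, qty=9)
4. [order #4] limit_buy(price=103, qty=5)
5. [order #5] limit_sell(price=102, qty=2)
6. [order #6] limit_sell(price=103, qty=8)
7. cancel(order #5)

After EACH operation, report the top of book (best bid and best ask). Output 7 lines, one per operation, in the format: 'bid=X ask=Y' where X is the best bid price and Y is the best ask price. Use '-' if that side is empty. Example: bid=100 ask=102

Answer: bid=- ask=-
bid=- ask=105
bid=101 ask=105
bid=103 ask=105
bid=103 ask=105
bid=101 ask=103
bid=101 ask=103

Derivation:
After op 1 [order #1] market_sell(qty=6): fills=none; bids=[-] asks=[-]
After op 2 [order #2] limit_sell(price=105, qty=1): fills=none; bids=[-] asks=[#2:1@105]
After op 3 [order #3] limit_buy(price=101, qty=9): fills=none; bids=[#3:9@101] asks=[#2:1@105]
After op 4 [order #4] limit_buy(price=103, qty=5): fills=none; bids=[#4:5@103 #3:9@101] asks=[#2:1@105]
After op 5 [order #5] limit_sell(price=102, qty=2): fills=#4x#5:2@103; bids=[#4:3@103 #3:9@101] asks=[#2:1@105]
After op 6 [order #6] limit_sell(price=103, qty=8): fills=#4x#6:3@103; bids=[#3:9@101] asks=[#6:5@103 #2:1@105]
After op 7 cancel(order #5): fills=none; bids=[#3:9@101] asks=[#6:5@103 #2:1@105]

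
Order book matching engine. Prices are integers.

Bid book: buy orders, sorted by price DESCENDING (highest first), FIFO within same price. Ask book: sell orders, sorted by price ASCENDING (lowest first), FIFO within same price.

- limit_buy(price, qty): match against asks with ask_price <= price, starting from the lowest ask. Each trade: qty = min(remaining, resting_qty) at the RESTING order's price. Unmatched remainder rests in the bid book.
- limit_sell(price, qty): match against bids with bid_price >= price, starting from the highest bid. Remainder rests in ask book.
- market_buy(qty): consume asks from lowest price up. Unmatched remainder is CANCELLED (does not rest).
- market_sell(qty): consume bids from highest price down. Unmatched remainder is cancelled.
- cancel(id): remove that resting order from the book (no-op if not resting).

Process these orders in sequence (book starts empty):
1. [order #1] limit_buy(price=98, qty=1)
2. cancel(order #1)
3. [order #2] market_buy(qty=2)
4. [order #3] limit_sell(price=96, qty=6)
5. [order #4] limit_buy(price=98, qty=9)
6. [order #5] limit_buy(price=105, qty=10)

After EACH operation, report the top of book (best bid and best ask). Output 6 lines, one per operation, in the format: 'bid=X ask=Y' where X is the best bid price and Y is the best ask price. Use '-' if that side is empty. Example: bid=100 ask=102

Answer: bid=98 ask=-
bid=- ask=-
bid=- ask=-
bid=- ask=96
bid=98 ask=-
bid=105 ask=-

Derivation:
After op 1 [order #1] limit_buy(price=98, qty=1): fills=none; bids=[#1:1@98] asks=[-]
After op 2 cancel(order #1): fills=none; bids=[-] asks=[-]
After op 3 [order #2] market_buy(qty=2): fills=none; bids=[-] asks=[-]
After op 4 [order #3] limit_sell(price=96, qty=6): fills=none; bids=[-] asks=[#3:6@96]
After op 5 [order #4] limit_buy(price=98, qty=9): fills=#4x#3:6@96; bids=[#4:3@98] asks=[-]
After op 6 [order #5] limit_buy(price=105, qty=10): fills=none; bids=[#5:10@105 #4:3@98] asks=[-]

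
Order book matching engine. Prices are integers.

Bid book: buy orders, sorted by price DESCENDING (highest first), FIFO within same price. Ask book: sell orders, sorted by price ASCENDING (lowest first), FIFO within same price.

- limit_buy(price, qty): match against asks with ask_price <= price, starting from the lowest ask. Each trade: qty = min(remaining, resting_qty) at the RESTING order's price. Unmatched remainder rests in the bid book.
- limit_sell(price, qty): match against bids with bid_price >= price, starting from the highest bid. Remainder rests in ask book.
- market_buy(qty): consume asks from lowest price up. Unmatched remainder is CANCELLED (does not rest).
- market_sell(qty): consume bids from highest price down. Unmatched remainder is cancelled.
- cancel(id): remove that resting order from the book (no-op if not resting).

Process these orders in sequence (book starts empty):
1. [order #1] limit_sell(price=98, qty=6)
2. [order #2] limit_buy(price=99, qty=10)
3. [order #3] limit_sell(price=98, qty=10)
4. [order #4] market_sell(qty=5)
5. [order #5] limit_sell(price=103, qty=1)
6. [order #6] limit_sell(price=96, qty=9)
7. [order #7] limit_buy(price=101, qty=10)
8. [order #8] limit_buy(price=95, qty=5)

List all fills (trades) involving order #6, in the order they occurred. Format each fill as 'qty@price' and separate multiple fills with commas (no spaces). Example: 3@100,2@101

After op 1 [order #1] limit_sell(price=98, qty=6): fills=none; bids=[-] asks=[#1:6@98]
After op 2 [order #2] limit_buy(price=99, qty=10): fills=#2x#1:6@98; bids=[#2:4@99] asks=[-]
After op 3 [order #3] limit_sell(price=98, qty=10): fills=#2x#3:4@99; bids=[-] asks=[#3:6@98]
After op 4 [order #4] market_sell(qty=5): fills=none; bids=[-] asks=[#3:6@98]
After op 5 [order #5] limit_sell(price=103, qty=1): fills=none; bids=[-] asks=[#3:6@98 #5:1@103]
After op 6 [order #6] limit_sell(price=96, qty=9): fills=none; bids=[-] asks=[#6:9@96 #3:6@98 #5:1@103]
After op 7 [order #7] limit_buy(price=101, qty=10): fills=#7x#6:9@96 #7x#3:1@98; bids=[-] asks=[#3:5@98 #5:1@103]
After op 8 [order #8] limit_buy(price=95, qty=5): fills=none; bids=[#8:5@95] asks=[#3:5@98 #5:1@103]

Answer: 9@96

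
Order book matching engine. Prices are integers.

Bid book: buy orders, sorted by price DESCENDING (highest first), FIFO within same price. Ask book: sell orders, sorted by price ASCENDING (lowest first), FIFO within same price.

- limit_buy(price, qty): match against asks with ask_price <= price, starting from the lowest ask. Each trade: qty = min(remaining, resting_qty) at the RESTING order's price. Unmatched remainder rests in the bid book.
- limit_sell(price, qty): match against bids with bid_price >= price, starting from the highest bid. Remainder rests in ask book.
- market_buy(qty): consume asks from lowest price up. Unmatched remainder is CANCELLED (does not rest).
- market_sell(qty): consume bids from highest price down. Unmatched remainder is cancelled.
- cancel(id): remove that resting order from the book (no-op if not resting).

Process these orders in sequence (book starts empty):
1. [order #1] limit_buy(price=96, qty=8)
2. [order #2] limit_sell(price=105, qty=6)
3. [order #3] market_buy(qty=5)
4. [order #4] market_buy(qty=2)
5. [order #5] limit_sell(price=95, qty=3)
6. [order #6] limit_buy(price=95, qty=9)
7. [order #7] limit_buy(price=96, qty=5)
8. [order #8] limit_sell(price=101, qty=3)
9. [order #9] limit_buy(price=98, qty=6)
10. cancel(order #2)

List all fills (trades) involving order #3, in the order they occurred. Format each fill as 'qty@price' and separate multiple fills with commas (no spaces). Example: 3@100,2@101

Answer: 5@105

Derivation:
After op 1 [order #1] limit_buy(price=96, qty=8): fills=none; bids=[#1:8@96] asks=[-]
After op 2 [order #2] limit_sell(price=105, qty=6): fills=none; bids=[#1:8@96] asks=[#2:6@105]
After op 3 [order #3] market_buy(qty=5): fills=#3x#2:5@105; bids=[#1:8@96] asks=[#2:1@105]
After op 4 [order #4] market_buy(qty=2): fills=#4x#2:1@105; bids=[#1:8@96] asks=[-]
After op 5 [order #5] limit_sell(price=95, qty=3): fills=#1x#5:3@96; bids=[#1:5@96] asks=[-]
After op 6 [order #6] limit_buy(price=95, qty=9): fills=none; bids=[#1:5@96 #6:9@95] asks=[-]
After op 7 [order #7] limit_buy(price=96, qty=5): fills=none; bids=[#1:5@96 #7:5@96 #6:9@95] asks=[-]
After op 8 [order #8] limit_sell(price=101, qty=3): fills=none; bids=[#1:5@96 #7:5@96 #6:9@95] asks=[#8:3@101]
After op 9 [order #9] limit_buy(price=98, qty=6): fills=none; bids=[#9:6@98 #1:5@96 #7:5@96 #6:9@95] asks=[#8:3@101]
After op 10 cancel(order #2): fills=none; bids=[#9:6@98 #1:5@96 #7:5@96 #6:9@95] asks=[#8:3@101]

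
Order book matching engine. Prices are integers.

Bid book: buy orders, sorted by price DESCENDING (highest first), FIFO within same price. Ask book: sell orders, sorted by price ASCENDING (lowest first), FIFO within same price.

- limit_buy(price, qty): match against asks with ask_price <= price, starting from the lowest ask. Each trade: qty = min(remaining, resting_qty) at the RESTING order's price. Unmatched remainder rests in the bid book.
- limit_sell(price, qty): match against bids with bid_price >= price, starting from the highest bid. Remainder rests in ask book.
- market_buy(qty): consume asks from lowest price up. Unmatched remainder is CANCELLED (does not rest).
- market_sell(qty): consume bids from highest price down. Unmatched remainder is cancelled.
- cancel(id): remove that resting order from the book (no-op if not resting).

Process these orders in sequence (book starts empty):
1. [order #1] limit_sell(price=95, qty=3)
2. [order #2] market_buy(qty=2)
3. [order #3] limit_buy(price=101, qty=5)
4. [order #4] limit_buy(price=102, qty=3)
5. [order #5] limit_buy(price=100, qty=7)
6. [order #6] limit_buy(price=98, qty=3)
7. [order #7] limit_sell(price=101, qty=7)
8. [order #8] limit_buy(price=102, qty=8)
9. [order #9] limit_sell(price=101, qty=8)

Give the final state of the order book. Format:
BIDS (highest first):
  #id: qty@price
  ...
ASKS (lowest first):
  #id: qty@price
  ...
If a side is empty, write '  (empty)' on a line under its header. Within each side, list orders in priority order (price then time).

Answer: BIDS (highest first):
  #5: 7@100
  #6: 3@98
ASKS (lowest first):
  (empty)

Derivation:
After op 1 [order #1] limit_sell(price=95, qty=3): fills=none; bids=[-] asks=[#1:3@95]
After op 2 [order #2] market_buy(qty=2): fills=#2x#1:2@95; bids=[-] asks=[#1:1@95]
After op 3 [order #3] limit_buy(price=101, qty=5): fills=#3x#1:1@95; bids=[#3:4@101] asks=[-]
After op 4 [order #4] limit_buy(price=102, qty=3): fills=none; bids=[#4:3@102 #3:4@101] asks=[-]
After op 5 [order #5] limit_buy(price=100, qty=7): fills=none; bids=[#4:3@102 #3:4@101 #5:7@100] asks=[-]
After op 6 [order #6] limit_buy(price=98, qty=3): fills=none; bids=[#4:3@102 #3:4@101 #5:7@100 #6:3@98] asks=[-]
After op 7 [order #7] limit_sell(price=101, qty=7): fills=#4x#7:3@102 #3x#7:4@101; bids=[#5:7@100 #6:3@98] asks=[-]
After op 8 [order #8] limit_buy(price=102, qty=8): fills=none; bids=[#8:8@102 #5:7@100 #6:3@98] asks=[-]
After op 9 [order #9] limit_sell(price=101, qty=8): fills=#8x#9:8@102; bids=[#5:7@100 #6:3@98] asks=[-]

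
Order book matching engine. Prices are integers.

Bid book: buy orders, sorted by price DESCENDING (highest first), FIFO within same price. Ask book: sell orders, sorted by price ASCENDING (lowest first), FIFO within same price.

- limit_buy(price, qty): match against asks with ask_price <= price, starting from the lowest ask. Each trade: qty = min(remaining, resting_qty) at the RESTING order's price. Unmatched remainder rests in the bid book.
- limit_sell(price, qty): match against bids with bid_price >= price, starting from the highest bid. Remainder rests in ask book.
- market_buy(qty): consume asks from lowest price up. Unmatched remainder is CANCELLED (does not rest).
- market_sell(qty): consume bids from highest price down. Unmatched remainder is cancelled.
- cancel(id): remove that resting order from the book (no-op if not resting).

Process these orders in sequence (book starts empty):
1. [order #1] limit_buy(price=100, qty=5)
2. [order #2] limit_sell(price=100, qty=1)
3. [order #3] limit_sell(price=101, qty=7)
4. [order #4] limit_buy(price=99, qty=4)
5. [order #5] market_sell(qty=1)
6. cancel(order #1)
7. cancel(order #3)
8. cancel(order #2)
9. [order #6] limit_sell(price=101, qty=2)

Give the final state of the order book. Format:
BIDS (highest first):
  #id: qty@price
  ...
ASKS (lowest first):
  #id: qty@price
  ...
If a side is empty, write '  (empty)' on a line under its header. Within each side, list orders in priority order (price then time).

After op 1 [order #1] limit_buy(price=100, qty=5): fills=none; bids=[#1:5@100] asks=[-]
After op 2 [order #2] limit_sell(price=100, qty=1): fills=#1x#2:1@100; bids=[#1:4@100] asks=[-]
After op 3 [order #3] limit_sell(price=101, qty=7): fills=none; bids=[#1:4@100] asks=[#3:7@101]
After op 4 [order #4] limit_buy(price=99, qty=4): fills=none; bids=[#1:4@100 #4:4@99] asks=[#3:7@101]
After op 5 [order #5] market_sell(qty=1): fills=#1x#5:1@100; bids=[#1:3@100 #4:4@99] asks=[#3:7@101]
After op 6 cancel(order #1): fills=none; bids=[#4:4@99] asks=[#3:7@101]
After op 7 cancel(order #3): fills=none; bids=[#4:4@99] asks=[-]
After op 8 cancel(order #2): fills=none; bids=[#4:4@99] asks=[-]
After op 9 [order #6] limit_sell(price=101, qty=2): fills=none; bids=[#4:4@99] asks=[#6:2@101]

Answer: BIDS (highest first):
  #4: 4@99
ASKS (lowest first):
  #6: 2@101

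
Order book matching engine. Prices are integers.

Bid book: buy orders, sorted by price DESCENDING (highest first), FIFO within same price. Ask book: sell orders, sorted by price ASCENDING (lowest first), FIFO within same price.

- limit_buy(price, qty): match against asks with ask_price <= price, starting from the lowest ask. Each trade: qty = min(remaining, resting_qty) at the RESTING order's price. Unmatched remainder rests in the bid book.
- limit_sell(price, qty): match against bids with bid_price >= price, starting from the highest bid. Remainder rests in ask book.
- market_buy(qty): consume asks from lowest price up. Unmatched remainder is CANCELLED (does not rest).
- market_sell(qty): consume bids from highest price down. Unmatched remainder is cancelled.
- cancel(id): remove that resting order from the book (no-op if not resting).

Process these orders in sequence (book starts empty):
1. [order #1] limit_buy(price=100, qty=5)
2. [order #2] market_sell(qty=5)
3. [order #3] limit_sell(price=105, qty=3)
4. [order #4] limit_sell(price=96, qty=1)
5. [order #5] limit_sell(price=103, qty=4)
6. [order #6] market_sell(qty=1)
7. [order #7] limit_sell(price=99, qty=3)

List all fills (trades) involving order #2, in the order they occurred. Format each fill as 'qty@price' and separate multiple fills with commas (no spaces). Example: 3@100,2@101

Answer: 5@100

Derivation:
After op 1 [order #1] limit_buy(price=100, qty=5): fills=none; bids=[#1:5@100] asks=[-]
After op 2 [order #2] market_sell(qty=5): fills=#1x#2:5@100; bids=[-] asks=[-]
After op 3 [order #3] limit_sell(price=105, qty=3): fills=none; bids=[-] asks=[#3:3@105]
After op 4 [order #4] limit_sell(price=96, qty=1): fills=none; bids=[-] asks=[#4:1@96 #3:3@105]
After op 5 [order #5] limit_sell(price=103, qty=4): fills=none; bids=[-] asks=[#4:1@96 #5:4@103 #3:3@105]
After op 6 [order #6] market_sell(qty=1): fills=none; bids=[-] asks=[#4:1@96 #5:4@103 #3:3@105]
After op 7 [order #7] limit_sell(price=99, qty=3): fills=none; bids=[-] asks=[#4:1@96 #7:3@99 #5:4@103 #3:3@105]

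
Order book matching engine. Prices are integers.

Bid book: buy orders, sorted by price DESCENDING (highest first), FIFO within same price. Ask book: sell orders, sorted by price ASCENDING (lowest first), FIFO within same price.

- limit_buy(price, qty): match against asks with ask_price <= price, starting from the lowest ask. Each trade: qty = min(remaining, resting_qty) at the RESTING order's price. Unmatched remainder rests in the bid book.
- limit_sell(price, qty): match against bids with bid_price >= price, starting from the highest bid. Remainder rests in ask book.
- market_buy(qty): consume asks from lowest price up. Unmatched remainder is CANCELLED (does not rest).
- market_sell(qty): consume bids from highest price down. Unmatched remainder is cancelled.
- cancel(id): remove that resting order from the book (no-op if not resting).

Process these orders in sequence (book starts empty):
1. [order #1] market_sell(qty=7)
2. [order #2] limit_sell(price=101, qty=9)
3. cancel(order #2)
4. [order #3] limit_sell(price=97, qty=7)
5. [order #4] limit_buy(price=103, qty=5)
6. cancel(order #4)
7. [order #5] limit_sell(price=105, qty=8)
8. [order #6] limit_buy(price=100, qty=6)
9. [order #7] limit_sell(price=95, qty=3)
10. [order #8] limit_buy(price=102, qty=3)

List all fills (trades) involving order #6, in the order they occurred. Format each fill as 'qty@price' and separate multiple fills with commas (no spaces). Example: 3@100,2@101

After op 1 [order #1] market_sell(qty=7): fills=none; bids=[-] asks=[-]
After op 2 [order #2] limit_sell(price=101, qty=9): fills=none; bids=[-] asks=[#2:9@101]
After op 3 cancel(order #2): fills=none; bids=[-] asks=[-]
After op 4 [order #3] limit_sell(price=97, qty=7): fills=none; bids=[-] asks=[#3:7@97]
After op 5 [order #4] limit_buy(price=103, qty=5): fills=#4x#3:5@97; bids=[-] asks=[#3:2@97]
After op 6 cancel(order #4): fills=none; bids=[-] asks=[#3:2@97]
After op 7 [order #5] limit_sell(price=105, qty=8): fills=none; bids=[-] asks=[#3:2@97 #5:8@105]
After op 8 [order #6] limit_buy(price=100, qty=6): fills=#6x#3:2@97; bids=[#6:4@100] asks=[#5:8@105]
After op 9 [order #7] limit_sell(price=95, qty=3): fills=#6x#7:3@100; bids=[#6:1@100] asks=[#5:8@105]
After op 10 [order #8] limit_buy(price=102, qty=3): fills=none; bids=[#8:3@102 #6:1@100] asks=[#5:8@105]

Answer: 2@97,3@100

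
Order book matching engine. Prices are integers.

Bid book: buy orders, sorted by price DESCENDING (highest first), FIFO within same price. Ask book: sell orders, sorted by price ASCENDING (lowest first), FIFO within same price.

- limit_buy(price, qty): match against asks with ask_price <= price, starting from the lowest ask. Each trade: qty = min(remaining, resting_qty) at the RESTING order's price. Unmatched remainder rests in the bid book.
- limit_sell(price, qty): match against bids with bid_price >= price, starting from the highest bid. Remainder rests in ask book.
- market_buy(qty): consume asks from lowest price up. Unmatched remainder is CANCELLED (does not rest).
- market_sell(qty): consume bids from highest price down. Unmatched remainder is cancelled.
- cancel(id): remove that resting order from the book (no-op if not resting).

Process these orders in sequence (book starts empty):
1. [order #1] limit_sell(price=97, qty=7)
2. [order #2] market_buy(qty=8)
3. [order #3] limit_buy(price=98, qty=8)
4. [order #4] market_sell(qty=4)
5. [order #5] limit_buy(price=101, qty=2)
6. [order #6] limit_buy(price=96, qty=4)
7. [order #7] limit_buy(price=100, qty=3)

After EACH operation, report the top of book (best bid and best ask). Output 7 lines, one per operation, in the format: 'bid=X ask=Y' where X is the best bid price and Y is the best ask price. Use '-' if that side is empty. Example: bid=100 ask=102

After op 1 [order #1] limit_sell(price=97, qty=7): fills=none; bids=[-] asks=[#1:7@97]
After op 2 [order #2] market_buy(qty=8): fills=#2x#1:7@97; bids=[-] asks=[-]
After op 3 [order #3] limit_buy(price=98, qty=8): fills=none; bids=[#3:8@98] asks=[-]
After op 4 [order #4] market_sell(qty=4): fills=#3x#4:4@98; bids=[#3:4@98] asks=[-]
After op 5 [order #5] limit_buy(price=101, qty=2): fills=none; bids=[#5:2@101 #3:4@98] asks=[-]
After op 6 [order #6] limit_buy(price=96, qty=4): fills=none; bids=[#5:2@101 #3:4@98 #6:4@96] asks=[-]
After op 7 [order #7] limit_buy(price=100, qty=3): fills=none; bids=[#5:2@101 #7:3@100 #3:4@98 #6:4@96] asks=[-]

Answer: bid=- ask=97
bid=- ask=-
bid=98 ask=-
bid=98 ask=-
bid=101 ask=-
bid=101 ask=-
bid=101 ask=-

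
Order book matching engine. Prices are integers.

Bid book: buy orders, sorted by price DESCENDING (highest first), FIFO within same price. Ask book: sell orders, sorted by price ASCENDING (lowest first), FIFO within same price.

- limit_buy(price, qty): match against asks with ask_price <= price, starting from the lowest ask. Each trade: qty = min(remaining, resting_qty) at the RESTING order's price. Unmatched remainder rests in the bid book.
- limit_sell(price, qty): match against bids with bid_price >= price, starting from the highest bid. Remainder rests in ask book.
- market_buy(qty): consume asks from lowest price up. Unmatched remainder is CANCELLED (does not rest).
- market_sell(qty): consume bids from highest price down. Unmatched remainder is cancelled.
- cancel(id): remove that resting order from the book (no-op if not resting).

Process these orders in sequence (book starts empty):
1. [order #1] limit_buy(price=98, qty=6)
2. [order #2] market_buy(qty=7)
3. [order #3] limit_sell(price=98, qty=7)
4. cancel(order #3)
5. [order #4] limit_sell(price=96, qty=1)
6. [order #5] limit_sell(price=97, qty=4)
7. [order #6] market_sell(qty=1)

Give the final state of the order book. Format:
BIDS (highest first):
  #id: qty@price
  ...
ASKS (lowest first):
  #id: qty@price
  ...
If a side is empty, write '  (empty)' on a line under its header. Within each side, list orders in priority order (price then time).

Answer: BIDS (highest first):
  (empty)
ASKS (lowest first):
  #4: 1@96
  #5: 4@97

Derivation:
After op 1 [order #1] limit_buy(price=98, qty=6): fills=none; bids=[#1:6@98] asks=[-]
After op 2 [order #2] market_buy(qty=7): fills=none; bids=[#1:6@98] asks=[-]
After op 3 [order #3] limit_sell(price=98, qty=7): fills=#1x#3:6@98; bids=[-] asks=[#3:1@98]
After op 4 cancel(order #3): fills=none; bids=[-] asks=[-]
After op 5 [order #4] limit_sell(price=96, qty=1): fills=none; bids=[-] asks=[#4:1@96]
After op 6 [order #5] limit_sell(price=97, qty=4): fills=none; bids=[-] asks=[#4:1@96 #5:4@97]
After op 7 [order #6] market_sell(qty=1): fills=none; bids=[-] asks=[#4:1@96 #5:4@97]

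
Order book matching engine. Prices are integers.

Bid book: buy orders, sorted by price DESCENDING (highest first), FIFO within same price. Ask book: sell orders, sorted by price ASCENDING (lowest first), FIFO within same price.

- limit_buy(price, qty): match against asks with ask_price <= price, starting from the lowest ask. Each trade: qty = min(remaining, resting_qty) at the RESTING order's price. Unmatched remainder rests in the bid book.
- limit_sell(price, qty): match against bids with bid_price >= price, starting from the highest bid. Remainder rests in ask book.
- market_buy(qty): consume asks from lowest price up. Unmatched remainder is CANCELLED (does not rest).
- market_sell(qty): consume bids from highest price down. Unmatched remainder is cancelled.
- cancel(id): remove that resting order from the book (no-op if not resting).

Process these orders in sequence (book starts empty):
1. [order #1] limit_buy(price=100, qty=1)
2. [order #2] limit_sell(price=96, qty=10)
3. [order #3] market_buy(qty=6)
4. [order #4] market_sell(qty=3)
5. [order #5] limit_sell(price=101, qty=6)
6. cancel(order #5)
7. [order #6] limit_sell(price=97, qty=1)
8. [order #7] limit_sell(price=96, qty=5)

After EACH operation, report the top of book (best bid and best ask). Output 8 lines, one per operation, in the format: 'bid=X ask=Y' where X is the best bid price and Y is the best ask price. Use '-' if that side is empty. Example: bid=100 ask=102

Answer: bid=100 ask=-
bid=- ask=96
bid=- ask=96
bid=- ask=96
bid=- ask=96
bid=- ask=96
bid=- ask=96
bid=- ask=96

Derivation:
After op 1 [order #1] limit_buy(price=100, qty=1): fills=none; bids=[#1:1@100] asks=[-]
After op 2 [order #2] limit_sell(price=96, qty=10): fills=#1x#2:1@100; bids=[-] asks=[#2:9@96]
After op 3 [order #3] market_buy(qty=6): fills=#3x#2:6@96; bids=[-] asks=[#2:3@96]
After op 4 [order #4] market_sell(qty=3): fills=none; bids=[-] asks=[#2:3@96]
After op 5 [order #5] limit_sell(price=101, qty=6): fills=none; bids=[-] asks=[#2:3@96 #5:6@101]
After op 6 cancel(order #5): fills=none; bids=[-] asks=[#2:3@96]
After op 7 [order #6] limit_sell(price=97, qty=1): fills=none; bids=[-] asks=[#2:3@96 #6:1@97]
After op 8 [order #7] limit_sell(price=96, qty=5): fills=none; bids=[-] asks=[#2:3@96 #7:5@96 #6:1@97]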